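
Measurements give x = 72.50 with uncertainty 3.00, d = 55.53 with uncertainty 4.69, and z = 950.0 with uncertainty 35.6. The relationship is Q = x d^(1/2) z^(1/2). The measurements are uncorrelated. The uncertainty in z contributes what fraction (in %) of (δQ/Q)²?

(δQ/Q)² = (1·δx/x)² + (½·δd/d)² + (½·δz/z)²
  x term: (1×0.0414)² = 0.00171
  d term: (0.5×0.0845)² = 0.00178
  z term: (0.5×0.0375)² = 0.000351
Total = 0.00385. Share from z = 0.000351/0.00385 = 0.0913.

9.13%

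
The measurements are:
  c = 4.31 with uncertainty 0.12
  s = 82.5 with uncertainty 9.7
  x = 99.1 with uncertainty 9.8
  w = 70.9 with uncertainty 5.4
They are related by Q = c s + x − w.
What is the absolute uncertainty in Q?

44.4

Let p = c·s = 356. δp/p = √((1·δc/c)² + (1·δs/s)²) = √(0.000775 + 0.0138) = 0.121, so δp = 43.0.
Q = p + x − w: δQ = √(δp² + δx² + δw²) = √(1850 + 96.0 + 29.2) = 44.4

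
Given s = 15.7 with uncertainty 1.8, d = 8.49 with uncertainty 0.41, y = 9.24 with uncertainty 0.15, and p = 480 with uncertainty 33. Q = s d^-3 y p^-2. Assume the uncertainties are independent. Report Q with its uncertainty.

Each factor contributes (exponent × relative error)² to (δQ/Q)²:
  (1·δs/s)² = (1×0.115)² = 0.0131;  (-3·δd/d)² = (-3×0.0483)² = 0.0210;  (1·δy/y)² = (1×0.0162)² = 0.000264;  (-2·δp/p)² = (-2×0.0688)² = 0.0189
δQ/Q = √(0.0533) = 0.231
Q = 1.03e-06, so δQ = 0.231 × 1.03e-06 = 2.38e-07.

(1.03 ± 0.238) × 10^-6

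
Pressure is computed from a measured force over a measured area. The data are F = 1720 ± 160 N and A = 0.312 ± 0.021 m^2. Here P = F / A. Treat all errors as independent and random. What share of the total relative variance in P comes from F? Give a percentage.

65.6%

(δP/P)² = (1·δF/F)² + (-1·δA/A)²
  F term: (1×0.0930)² = 0.00865
  A term: (-1×0.0673)² = 0.00453
Total = 0.0132. Share from F = 0.00865/0.0132 = 0.656.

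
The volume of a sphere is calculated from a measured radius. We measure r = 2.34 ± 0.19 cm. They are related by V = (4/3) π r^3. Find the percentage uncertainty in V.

24.4%

V is a product of powers, so relative uncertainties combine in quadrature:
  (3·δr/r)² = (3×0.0812)² = 0.0593
δV/V = √(0.0593) = 0.244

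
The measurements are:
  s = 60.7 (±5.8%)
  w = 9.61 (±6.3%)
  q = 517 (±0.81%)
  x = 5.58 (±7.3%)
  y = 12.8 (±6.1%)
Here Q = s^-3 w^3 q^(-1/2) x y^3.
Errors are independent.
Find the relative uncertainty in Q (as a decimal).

0.324

Each factor contributes (exponent × relative error)² to (δQ/Q)²:
  (-3·δs/s)² = (-3×0.0580)² = 0.0303;  (3·δw/w)² = (3×0.0630)² = 0.0357;  (−½·δq/q)² = (-0.5×0.00810)² = 1.64e-05;  (1·δx/x)² = (1×0.0730)² = 0.00533;  (3·δy/y)² = (3×0.0610)² = 0.0335
δQ/Q = √(0.105) = 0.324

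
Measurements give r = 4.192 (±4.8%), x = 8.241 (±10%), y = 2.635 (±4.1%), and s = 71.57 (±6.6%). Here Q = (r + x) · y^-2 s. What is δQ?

Let u = r + x = 12.43. δu = √(δr² + δx²) = √(0.0405 + 0.679) = 0.848, so δu/u = 0.0682.
Q is then a monomial in u, y, s:
δQ/Q = √((δu/u)² + (-2·δy/y)² + (1·δs/s)²) = √(0.00466 + 0.00672 + 0.00436) = 0.125
Q = 128.2, so δQ = 0.125 × 128.2 = 16.1.

16.1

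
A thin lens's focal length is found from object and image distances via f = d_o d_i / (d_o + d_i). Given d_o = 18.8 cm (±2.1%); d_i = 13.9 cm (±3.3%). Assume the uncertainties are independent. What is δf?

0.168 cm

∂f/∂d_o = (d_i/(d_o+d_i))² = 0.181;  ∂f/∂d_i = (d_o/(d_o+d_i))² = 0.331
δf = √((∂f/∂d_o · δd_o)² + (∂f/∂d_i · δd_i)²) = √(0.00509 + 0.0230) = 0.168 cm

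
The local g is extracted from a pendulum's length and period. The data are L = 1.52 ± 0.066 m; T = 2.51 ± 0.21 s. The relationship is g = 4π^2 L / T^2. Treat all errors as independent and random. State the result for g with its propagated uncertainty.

For a monomial g ∝ L, T^-2, fractional errors add in quadrature:
  (1·δL/L)² = (1×0.0434)² = 0.00189;  (-2·δT/T)² = (-2×0.0837)² = 0.0280
δg/g = √(0.0299) = 0.173
g = 9.52 m/s^2, so δg = 0.173 × 9.52 = 1.65 m/s^2.

9.52 ± 1.65 m/s^2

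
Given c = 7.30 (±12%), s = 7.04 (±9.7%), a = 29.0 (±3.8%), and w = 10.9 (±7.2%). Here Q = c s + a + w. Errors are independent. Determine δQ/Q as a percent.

Let p = c·s = 51.4. δp/p = √((1·δc/c)² + (1·δs/s)²) = √(0.0144 + 0.00941) = 0.154, so δp = 7.93.
Q = p + a + w: δQ = √(δp² + δa² + δw²) = √(62.9 + 1.21 + 0.616) = 8.04
Q = 91.3, so δQ/Q = 8.04/91.3 = 0.0881.

8.81%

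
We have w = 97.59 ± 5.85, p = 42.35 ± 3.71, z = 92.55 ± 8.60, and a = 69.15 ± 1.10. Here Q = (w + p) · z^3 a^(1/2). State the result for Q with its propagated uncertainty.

(9.225 ± 2.61) × 10^8

Let u = w + p = 139.9. δu = √(δw² + δp²) = √(34.2 + 13.8) = 6.93, so δu/u = 0.0495.
Q is then a monomial in u, z, a:
δQ/Q = √((δu/u)² + (3·δz/z)² + (½·δa/a)²) = √(0.00245 + 0.0777 + 6.33e-05) = 0.283
Q = 9.225e+08, so δQ = 0.283 × 9.225e+08 = 2.61e+08.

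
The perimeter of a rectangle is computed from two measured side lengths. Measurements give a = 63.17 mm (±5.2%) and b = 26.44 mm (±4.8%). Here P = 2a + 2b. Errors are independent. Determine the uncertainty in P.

Each term contributes (cᵢ δxᵢ)² to (δP)²:
  (2·δa)² = 43.2;  (2·δb)² = 6.44
δP = √(49.6) = 7.04 mm

7.04 mm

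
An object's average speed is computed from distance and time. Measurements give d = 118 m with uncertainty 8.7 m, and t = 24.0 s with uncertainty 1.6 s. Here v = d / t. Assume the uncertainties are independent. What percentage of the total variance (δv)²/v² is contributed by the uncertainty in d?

55.0%

(δv/v)² = (1·δd/d)² + (-1·δt/t)²
  d term: (1×0.0737)² = 0.00544
  t term: (-1×0.0667)² = 0.00444
Total = 0.00988. Share from d = 0.00544/0.00988 = 0.550.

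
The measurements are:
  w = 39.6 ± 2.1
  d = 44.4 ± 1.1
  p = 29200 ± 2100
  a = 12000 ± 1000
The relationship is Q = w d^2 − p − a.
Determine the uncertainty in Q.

6120

Let h = w·d^2 = 78100. δh/h = √((1·δw/w)² + (2·δd/d)²) = √(0.00281 + 0.00246) = 0.0726, so δh = 5670.
Q = h − p − a: δQ = √(δh² + δp² + δa²) = √(3.21e+07 + 4.41e+06 + 1e+06) = 6120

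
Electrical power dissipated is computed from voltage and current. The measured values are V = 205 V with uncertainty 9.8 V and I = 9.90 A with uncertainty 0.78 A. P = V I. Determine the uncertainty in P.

Products/powers → add relative errors in quadrature, weighted by exponent:
  (1·δV/V)² = (1×0.0478)² = 0.00229;  (1·δI/I)² = (1×0.0788)² = 0.00621
δP/P = √(0.00849) = 0.0922
P = 2030 W, so δP = 0.0922 × 2030 = 187 W.

187 W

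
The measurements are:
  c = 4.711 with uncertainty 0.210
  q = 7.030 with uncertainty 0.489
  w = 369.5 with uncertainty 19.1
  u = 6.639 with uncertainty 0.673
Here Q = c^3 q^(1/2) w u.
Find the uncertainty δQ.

Relative error in a monomial: (δQ/Q)² = Σ (nᵢ · δxᵢ/xᵢ)².
  (3·δc/c)² = (3×0.0446)² = 0.0179;  (½·δq/q)² = (0.5×0.0696)² = 0.00121;  (1·δw/w)² = (1×0.0517)² = 0.00267;  (1·δu/u)² = (1×0.101)² = 0.0103
δQ/Q = √(0.0320) = 0.179
Q = 680000, so δQ = 0.179 × 680000 = 1.22e+05.

1.22e+05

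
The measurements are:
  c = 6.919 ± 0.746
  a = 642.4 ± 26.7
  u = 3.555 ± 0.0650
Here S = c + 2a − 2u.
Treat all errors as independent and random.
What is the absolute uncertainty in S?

53.4

Each term contributes (cᵢ δxᵢ)² to (δS)²:
  (δc)² = 0.557;  (2·δa)² = 2850;  (2·δu)² = 0.0169
δS = √(2850) = 53.4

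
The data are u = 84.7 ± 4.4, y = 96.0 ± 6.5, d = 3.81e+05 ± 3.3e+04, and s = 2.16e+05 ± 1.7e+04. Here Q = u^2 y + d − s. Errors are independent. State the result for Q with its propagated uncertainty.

(8.54 ± 0.931) × 10^5

Let p = u^2·y = 6.89e+05. δp/p = √((2·δu/u)² + (1·δy/y)²) = √(0.0108 + 0.00458) = 0.124, so δp = 85400.
Q = p + d − s: δQ = √(δp² + δd² + δs²) = √(7.29e+09 + 1.09e+09 + 2.89e+08) = 93100
Q = 8.54e+05.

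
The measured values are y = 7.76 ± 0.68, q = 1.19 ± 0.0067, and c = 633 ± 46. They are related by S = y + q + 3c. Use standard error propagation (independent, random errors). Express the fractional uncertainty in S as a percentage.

7.23%

For a sum/difference, combine absolute errors in quadrature:
  (δy)² = 0.462;  (δq)² = 4.49e-05;  (3·δc)² = 19000
δS = √(19000) = 138
S = 1910, so δS/S = 138/1910 = 0.0723.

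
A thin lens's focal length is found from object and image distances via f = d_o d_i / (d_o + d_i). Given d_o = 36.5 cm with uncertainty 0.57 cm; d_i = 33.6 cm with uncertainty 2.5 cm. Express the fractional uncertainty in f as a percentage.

3.95%

∂f/∂d_o = (d_i/(d_o+d_i))² = 0.230;  ∂f/∂d_i = (d_o/(d_o+d_i))² = 0.271
δf = √((∂f/∂d_o · δd_o)² + (∂f/∂d_i · δd_i)²) = √(0.0171 + 0.459) = 0.690 cm
f = 17.5 cm, so δf/f = 0.690/17.5 = 0.0395.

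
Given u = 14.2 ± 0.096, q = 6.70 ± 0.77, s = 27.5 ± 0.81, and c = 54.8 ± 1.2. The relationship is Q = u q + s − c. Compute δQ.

Let p = u·q = 95.1. δp/p = √((1·δu/u)² + (1·δq/q)²) = √(4.57e-05 + 0.0132) = 0.115, so δp = 11.0.
Q = p + s − c: δQ = √(δp² + δs² + δc²) = √(120 + 0.656 + 1.44) = 11.0

11.0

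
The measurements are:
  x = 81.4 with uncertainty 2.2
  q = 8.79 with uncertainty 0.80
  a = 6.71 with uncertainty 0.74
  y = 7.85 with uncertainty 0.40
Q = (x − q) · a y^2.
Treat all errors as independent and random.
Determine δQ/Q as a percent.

15.4%

Let u = x − q = 72.6. δu = √(δx² + δq²) = √(4.84 + 0.640) = 2.34, so δu/u = 0.0322.
Q is then a monomial in u, a, y:
δQ/Q = √((δu/u)² + (1·δa/a)² + (2·δy/y)²) = √(0.00104 + 0.0122 + 0.0104) = 0.154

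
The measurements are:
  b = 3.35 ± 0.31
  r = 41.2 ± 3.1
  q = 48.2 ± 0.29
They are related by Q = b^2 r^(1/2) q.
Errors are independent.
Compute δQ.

656

For a monomial Q ∝ b^2, r^(1/2), q, fractional errors add in quadrature:
  (2·δb/b)² = (2×0.0925)² = 0.0343;  (½·δr/r)² = (0.5×0.0752)² = 0.00142;  (1·δq/q)² = (1×0.00602)² = 3.62e-05
δQ/Q = √(0.0357) = 0.189
Q = 3470, so δQ = 0.189 × 3470 = 656.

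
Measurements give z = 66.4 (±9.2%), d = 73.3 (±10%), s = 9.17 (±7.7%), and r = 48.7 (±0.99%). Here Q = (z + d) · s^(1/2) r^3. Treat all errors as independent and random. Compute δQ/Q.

0.0838

Let u = z + d = 140. δu = √(δz² + δd²) = √(37.3 + 53.7) = 9.54, so δu/u = 0.0683.
Q is then a monomial in u, s, r:
δQ/Q = √((δu/u)² + (½·δs/s)² + (3·δr/r)²) = √(0.00467 + 0.00148 + 0.000882) = 0.0838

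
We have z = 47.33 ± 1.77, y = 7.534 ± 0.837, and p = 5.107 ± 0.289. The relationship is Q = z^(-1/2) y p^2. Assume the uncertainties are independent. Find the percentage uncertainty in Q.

Q is a product of powers, so relative uncertainties combine in quadrature:
  (−½·δz/z)² = (-0.5×0.0374)² = 0.000350;  (1·δy/y)² = (1×0.111)² = 0.0123;  (2·δp/p)² = (2×0.0566)² = 0.0128
δQ/Q = √(0.0255) = 0.160

16.0%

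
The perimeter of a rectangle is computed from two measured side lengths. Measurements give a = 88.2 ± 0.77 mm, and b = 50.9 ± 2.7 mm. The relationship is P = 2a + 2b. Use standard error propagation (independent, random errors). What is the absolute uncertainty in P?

Sums and differences: (δP)² = Σ (cᵢ δxᵢ)².
  (2·δa)² = 2.37;  (2·δb)² = 29.2
δP = √(31.5) = 5.62 mm

5.62 mm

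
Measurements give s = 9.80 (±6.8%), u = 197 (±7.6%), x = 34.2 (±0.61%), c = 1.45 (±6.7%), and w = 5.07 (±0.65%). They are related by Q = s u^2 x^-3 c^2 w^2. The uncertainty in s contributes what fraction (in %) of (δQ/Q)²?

10.0%

(δQ/Q)² = (1·δs/s)² + (2·δu/u)² + (-3·δx/x)² + (2·δc/c)² + (2·δw/w)²
  s term: (1×0.0680)² = 0.00462
  u term: (2×0.0760)² = 0.0231
  x term: (-3×0.00610)² = 0.000335
  c term: (2×0.0670)² = 0.0180
  w term: (2×0.00650)² = 0.000169
Total = 0.0462. Share from s = 0.00462/0.0462 = 0.100.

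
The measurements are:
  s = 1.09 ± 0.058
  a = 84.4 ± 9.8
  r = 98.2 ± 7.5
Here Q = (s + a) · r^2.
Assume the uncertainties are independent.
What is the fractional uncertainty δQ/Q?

Let u = s + a = 85.5. δu = √(δs² + δa²) = √(0.00336 + 96.0) = 9.80, so δu/u = 0.115.
Q is then a monomial in u, r:
δQ/Q = √((δu/u)² + (2·δr/r)²) = √(0.0131 + 0.0233) = 0.191

0.191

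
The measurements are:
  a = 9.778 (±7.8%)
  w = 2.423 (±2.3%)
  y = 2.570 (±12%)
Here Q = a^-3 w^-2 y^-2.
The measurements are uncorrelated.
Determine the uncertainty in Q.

9.33e-06

Since Q is a product/quotient, work with relative uncertainties:
  (-3·δa/a)² = (-3×0.0780)² = 0.0548;  (-2·δw/w)² = (-2×0.0230)² = 0.00212;  (-2·δy/y)² = (-2×0.120)² = 0.0576
δQ/Q = √(0.114) = 0.338
Q = 2.759e-05, so δQ = 0.338 × 2.759e-05 = 9.33e-06.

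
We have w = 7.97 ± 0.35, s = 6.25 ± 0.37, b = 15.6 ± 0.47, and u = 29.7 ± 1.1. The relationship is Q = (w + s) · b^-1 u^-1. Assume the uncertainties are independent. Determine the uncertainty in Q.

Let h = w + s = 14.2. δh = √(δw² + δs²) = √(0.122 + 0.137) = 0.509, so δh/h = 0.0358.
Q is then a monomial in h, b, u:
δQ/Q = √((δh/h)² + (-1·δb/b)² + (-1·δu/u)²) = √(0.00128 + 0.000908 + 0.00137) = 0.0597
Q = 0.0307, so δQ = 0.0597 × 0.0307 = 0.00183.

0.00183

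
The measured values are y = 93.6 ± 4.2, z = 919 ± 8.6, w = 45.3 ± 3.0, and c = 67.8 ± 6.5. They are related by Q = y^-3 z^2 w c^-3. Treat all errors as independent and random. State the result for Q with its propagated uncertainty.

Products/powers → add relative errors in quadrature, weighted by exponent:
  (-3·δy/y)² = (-3×0.0449)² = 0.0181;  (2·δz/z)² = (2×0.00936)² = 0.000350;  (1·δw/w)² = (1×0.0662)² = 0.00439;  (-3·δc/c)² = (-3×0.0959)² = 0.0827
δQ/Q = √(0.106) = 0.325
Q = 0.000150, so δQ = 0.325 × 0.000150 = 4.86e-05.

(1.50 ± 0.486) × 10^-4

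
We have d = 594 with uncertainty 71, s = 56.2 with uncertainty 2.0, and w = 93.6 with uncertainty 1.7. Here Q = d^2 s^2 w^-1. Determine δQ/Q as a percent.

Since Q is a product/quotient, work with relative uncertainties:
  (2·δd/d)² = (2×0.120)² = 0.0571;  (2·δs/s)² = (2×0.0356)² = 0.00507;  (-1·δw/w)² = (-1×0.0182)² = 0.000330
δQ/Q = √(0.0625) = 0.250

25.0%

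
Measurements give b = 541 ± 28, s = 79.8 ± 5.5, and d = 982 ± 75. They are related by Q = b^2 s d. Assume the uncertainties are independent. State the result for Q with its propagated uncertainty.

For a monomial Q ∝ b^2, s, d, fractional errors add in quadrature:
  (2·δb/b)² = (2×0.0518)² = 0.0107;  (1·δs/s)² = (1×0.0689)² = 0.00475;  (1·δd/d)² = (1×0.0764)² = 0.00583
δQ/Q = √(0.0213) = 0.146
Q = 2.29e+10, so δQ = 0.146 × 2.29e+10 = 3.35e+09.

(2.29 ± 0.335) × 10^10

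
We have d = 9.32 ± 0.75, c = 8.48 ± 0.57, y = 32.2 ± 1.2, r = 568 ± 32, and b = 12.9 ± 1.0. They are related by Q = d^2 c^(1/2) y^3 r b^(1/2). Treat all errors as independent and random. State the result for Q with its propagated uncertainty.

Each factor contributes (exponent × relative error)² to (δQ/Q)²:
  (2·δd/d)² = (2×0.0805)² = 0.0259;  (½·δc/c)² = (0.5×0.0672)² = 0.00113;  (3·δy/y)² = (3×0.0373)² = 0.0125;  (1·δr/r)² = (1×0.0563)² = 0.00317;  (½·δb/b)² = (0.5×0.0775)² = 0.00150
δQ/Q = √(0.0442) = 0.210
Q = 1.72e+10, so δQ = 0.210 × 1.72e+10 = 3.62e+09.

(1.72 ± 0.362) × 10^10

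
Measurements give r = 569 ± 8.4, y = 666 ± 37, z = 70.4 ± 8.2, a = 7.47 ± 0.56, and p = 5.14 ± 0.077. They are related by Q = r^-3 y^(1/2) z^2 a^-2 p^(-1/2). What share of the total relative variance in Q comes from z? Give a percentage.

(δQ/Q)² = (-3·δr/r)² + (½·δy/y)² + (2·δz/z)² + (-2·δa/a)² + (−½·δp/p)²
  r term: (-3×0.0148)² = 0.00196
  y term: (0.5×0.0556)² = 0.000772
  z term: (2×0.116)² = 0.0543
  a term: (-2×0.0750)² = 0.0225
  p term: (-0.5×0.0150)² = 5.61e-05
Total = 0.0795. Share from z = 0.0543/0.0795 = 0.682.

68.2%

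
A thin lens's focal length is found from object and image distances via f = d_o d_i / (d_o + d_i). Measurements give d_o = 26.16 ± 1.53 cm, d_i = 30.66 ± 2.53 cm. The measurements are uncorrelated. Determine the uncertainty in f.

0.697 cm

∂f/∂d_o = (d_i/(d_o+d_i))² = 0.291;  ∂f/∂d_i = (d_o/(d_o+d_i))² = 0.212
δf = √((∂f/∂d_o · δd_o)² + (∂f/∂d_i · δd_i)²) = √(0.198 + 0.288) = 0.697 cm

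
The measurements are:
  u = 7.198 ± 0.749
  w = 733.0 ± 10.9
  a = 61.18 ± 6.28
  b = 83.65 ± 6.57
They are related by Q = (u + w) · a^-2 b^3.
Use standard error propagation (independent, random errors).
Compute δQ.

Let h = u + w = 740.2. δh = √(δu² + δw²) = √(0.561 + 119) = 10.9, so δh/h = 0.0148.
Q is then a monomial in h, a, b:
δQ/Q = √((δh/h)² + (-2·δa/a)² + (3·δb/b)²) = √(0.000218 + 0.0421 + 0.0555) = 0.313
Q = 115800, so δQ = 0.313 × 115800 = 36200.

36200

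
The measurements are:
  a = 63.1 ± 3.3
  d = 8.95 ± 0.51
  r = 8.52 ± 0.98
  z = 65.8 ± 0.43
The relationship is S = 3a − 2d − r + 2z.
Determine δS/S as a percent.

S is a linear combination, so absolute uncertainties add in quadrature:
  (3·δa)² = 98.0;  (2·δd)² = 1.04;  (δr)² = 0.960;  (2·δz)² = 0.740
δS = √(101) = 10.0
S = 294, so δS/S = 10.0/294 = 0.0341.

3.41%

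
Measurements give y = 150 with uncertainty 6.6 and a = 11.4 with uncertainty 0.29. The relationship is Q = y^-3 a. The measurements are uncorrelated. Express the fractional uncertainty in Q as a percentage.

13.4%

Each factor contributes (exponent × relative error)² to (δQ/Q)²:
  (-3·δy/y)² = (-3×0.0440)² = 0.0174;  (1·δa/a)² = (1×0.0254)² = 0.000647
δQ/Q = √(0.0181) = 0.134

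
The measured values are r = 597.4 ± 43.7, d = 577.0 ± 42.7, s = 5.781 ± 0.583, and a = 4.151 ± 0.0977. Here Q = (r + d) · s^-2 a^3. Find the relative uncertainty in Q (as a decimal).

0.220

Let u = r + d = 1174. δu = √(δr² + δd²) = √(1910 + 1820) = 61.1, so δu/u = 0.0520.
Q is then a monomial in u, s, a:
δQ/Q = √((δu/u)² + (-2·δs/s)² + (3·δa/a)²) = √(0.00271 + 0.0407 + 0.00499) = 0.220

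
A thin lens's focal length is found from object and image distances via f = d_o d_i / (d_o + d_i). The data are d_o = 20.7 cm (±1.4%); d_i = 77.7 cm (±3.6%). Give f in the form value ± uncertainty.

16.3 ± 0.219 cm

∂f/∂d_o = (d_i/(d_o+d_i))² = 0.624;  ∂f/∂d_i = (d_o/(d_o+d_i))² = 0.0443
δf = √((∂f/∂d_o · δd_o)² + (∂f/∂d_i · δd_i)²) = √(0.0327 + 0.0153) = 0.219 cm
f = 16.3 cm.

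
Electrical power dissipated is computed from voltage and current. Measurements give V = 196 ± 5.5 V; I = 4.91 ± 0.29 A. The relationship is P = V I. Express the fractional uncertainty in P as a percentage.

For a monomial P ∝ V, I, fractional errors add in quadrature:
  (1·δV/V)² = (1×0.0281)² = 0.000787;  (1·δI/I)² = (1×0.0591)² = 0.00349
δP/P = √(0.00428) = 0.0654

6.54%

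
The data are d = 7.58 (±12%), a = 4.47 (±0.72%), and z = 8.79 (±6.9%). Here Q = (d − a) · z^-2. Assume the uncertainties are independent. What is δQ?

Let u = d − a = 3.11. δu = √(δd² + δa²) = √(0.827 + 0.00104) = 0.910, so δu/u = 0.293.
Q is then a monomial in u, z:
δQ/Q = √((δu/u)² + (-2·δz/z)²) = √(0.0856 + 0.0190) = 0.324
Q = 0.0403, so δQ = 0.324 × 0.0403 = 0.0130.

0.0130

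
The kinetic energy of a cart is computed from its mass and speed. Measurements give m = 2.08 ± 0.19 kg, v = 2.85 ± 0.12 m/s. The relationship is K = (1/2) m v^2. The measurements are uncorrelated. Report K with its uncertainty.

Each factor contributes (exponent × relative error)² to (δK/K)²:
  (1·δm/m)² = (1×0.0913)² = 0.00834;  (2·δv/v)² = (2×0.0421)² = 0.00709
δK/K = √(0.0154) = 0.124
K = 8.45 J, so δK = 0.124 × 8.45 = 1.05 J.

8.45 ± 1.05 J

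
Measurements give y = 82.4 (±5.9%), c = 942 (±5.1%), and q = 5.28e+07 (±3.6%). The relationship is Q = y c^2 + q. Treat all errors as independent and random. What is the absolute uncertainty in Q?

Let p = y·c^2 = 7.31e+07. δp/p = √((1·δy/y)² + (2·δc/c)²) = √(0.00348 + 0.0104) = 0.118, so δp = 8.62e+06.
Q = p + q: δQ = √(δp² + δq²) = √(7.42e+13 + 3.61e+12) = 8.82e+06

8.82e+06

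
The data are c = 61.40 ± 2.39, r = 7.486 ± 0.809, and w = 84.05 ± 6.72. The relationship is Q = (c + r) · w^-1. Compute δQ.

Let u = c + r = 68.89. δu = √(δc² + δr²) = √(5.71 + 0.654) = 2.52, so δu/u = 0.0366.
Q is then a monomial in u, w:
δQ/Q = √((δu/u)² + (-1·δw/w)²) = √(0.00134 + 0.00639) = 0.0879
Q = 0.8196, so δQ = 0.0879 × 0.8196 = 0.0721.

0.0721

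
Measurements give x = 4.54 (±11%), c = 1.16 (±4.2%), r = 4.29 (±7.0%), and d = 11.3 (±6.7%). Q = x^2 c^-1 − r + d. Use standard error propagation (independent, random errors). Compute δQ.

4.06

Let p = x^2·c^-1 = 17.8. δp/p = √((2·δx/x)² + (-1·δc/c)²) = √(0.0484 + 0.00176) = 0.224, so δp = 3.98.
Q = p − r + d: δQ = √(δp² + δr² + δd²) = √(15.8 + 0.0902 + 0.573) = 4.06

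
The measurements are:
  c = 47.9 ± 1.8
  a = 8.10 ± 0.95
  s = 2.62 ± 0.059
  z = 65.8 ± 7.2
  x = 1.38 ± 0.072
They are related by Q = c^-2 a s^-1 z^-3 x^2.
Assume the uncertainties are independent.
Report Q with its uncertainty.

Since Q is a product/quotient, work with relative uncertainties:
  (-2·δc/c)² = (-2×0.0376)² = 0.00565;  (1·δa/a)² = (1×0.117)² = 0.0138;  (-1·δs/s)² = (-1×0.0225)² = 0.000507;  (-3·δz/z)² = (-3×0.109)² = 0.108;  (2·δx/x)² = (2×0.0522)² = 0.0109
δQ/Q = √(0.139) = 0.372
Q = 9.01e-09, so δQ = 0.372 × 9.01e-09 = 3.35e-09.

(9.01 ± 3.35) × 10^-9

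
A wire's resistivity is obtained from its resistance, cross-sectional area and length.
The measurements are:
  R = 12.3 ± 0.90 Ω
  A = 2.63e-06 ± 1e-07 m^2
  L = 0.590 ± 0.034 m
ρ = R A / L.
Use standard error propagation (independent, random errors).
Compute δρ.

5.52e-06 Ω·m

Products/powers → add relative errors in quadrature, weighted by exponent:
  (1·δR/R)² = (1×0.0732)² = 0.00535;  (1·δA/A)² = (1×0.0380)² = 0.00145;  (-1·δL/L)² = (-1×0.0576)² = 0.00332
δρ/ρ = √(0.0101) = 0.101
ρ = 5.48e-05 Ω·m, so δρ = 0.101 × 5.48e-05 = 5.52e-06 Ω·m.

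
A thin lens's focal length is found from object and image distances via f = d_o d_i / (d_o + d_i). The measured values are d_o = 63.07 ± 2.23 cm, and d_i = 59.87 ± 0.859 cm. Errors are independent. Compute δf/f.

∂f/∂d_o = (d_i/(d_o+d_i))² = 0.237;  ∂f/∂d_i = (d_o/(d_o+d_i))² = 0.263
δf = √((∂f/∂d_o · δd_o)² + (∂f/∂d_i · δd_i)²) = √(0.280 + 0.0511) = 0.575 cm
f = 30.71 cm, so δf/f = 0.575/30.71 = 0.0187.

0.0187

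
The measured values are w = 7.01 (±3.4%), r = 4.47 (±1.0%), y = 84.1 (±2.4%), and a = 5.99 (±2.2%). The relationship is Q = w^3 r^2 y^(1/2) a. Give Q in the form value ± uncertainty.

Products/powers → add relative errors in quadrature, weighted by exponent:
  (3·δw/w)² = (3×0.0340)² = 0.0104;  (2·δr/r)² = (2×0.0100)² = 0.000400;  (½·δy/y)² = (0.5×0.0240)² = 0.000144;  (1·δa/a)² = (1×0.0220)² = 0.000484
δQ/Q = √(0.0114) = 0.107
Q = 3.78e+05, so δQ = 0.107 × 3.78e+05 = 40400.

(3.78 ± 0.404) × 10^5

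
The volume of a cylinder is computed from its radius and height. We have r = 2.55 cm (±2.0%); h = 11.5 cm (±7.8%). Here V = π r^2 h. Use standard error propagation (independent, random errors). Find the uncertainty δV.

Since V is a product/quotient, work with relative uncertainties:
  (2·δr/r)² = (2×0.0200)² = 0.00160;  (1·δh/h)² = (1×0.0780)² = 0.00608
δV/V = √(0.00768) = 0.0877
V = 235 cm^3, so δV = 0.0877 × 235 = 20.6 cm^3.

20.6 cm^3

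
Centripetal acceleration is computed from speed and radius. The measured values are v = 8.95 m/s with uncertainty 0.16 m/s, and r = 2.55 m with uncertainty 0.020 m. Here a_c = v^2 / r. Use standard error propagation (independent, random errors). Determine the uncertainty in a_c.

1.15 m/s^2

Since a_c is a product/quotient, work with relative uncertainties:
  (2·δv/v)² = (2×0.0179)² = 0.00128;  (-1·δr/r)² = (-1×0.00784)² = 6.15e-05
δa_c/a_c = √(0.00134) = 0.0366
a_c = 31.4 m/s^2, so δa_c = 0.0366 × 31.4 = 1.15 m/s^2.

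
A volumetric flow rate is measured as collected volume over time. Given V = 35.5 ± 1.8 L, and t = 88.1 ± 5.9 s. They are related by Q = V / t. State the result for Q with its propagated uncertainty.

0.403 ± 0.0338 L/s

Since Q is a product/quotient, work with relative uncertainties:
  (1·δV/V)² = (1×0.0507)² = 0.00257;  (-1·δt/t)² = (-1×0.0670)² = 0.00448
δQ/Q = √(0.00706) = 0.0840
Q = 0.403 L/s, so δQ = 0.0840 × 0.403 = 0.0338 L/s.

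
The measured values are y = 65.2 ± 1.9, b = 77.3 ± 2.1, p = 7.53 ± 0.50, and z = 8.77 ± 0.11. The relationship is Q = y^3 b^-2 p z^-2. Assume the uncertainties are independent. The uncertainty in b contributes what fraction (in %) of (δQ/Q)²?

18.9%

(δQ/Q)² = (3·δy/y)² + (-2·δb/b)² + (1·δp/p)² + (-2·δz/z)²
  y term: (3×0.0291)² = 0.00764
  b term: (-2×0.0272)² = 0.00295
  p term: (1×0.0664)² = 0.00441
  z term: (-2×0.0125)² = 0.000629
Total = 0.0156. Share from b = 0.00295/0.0156 = 0.189.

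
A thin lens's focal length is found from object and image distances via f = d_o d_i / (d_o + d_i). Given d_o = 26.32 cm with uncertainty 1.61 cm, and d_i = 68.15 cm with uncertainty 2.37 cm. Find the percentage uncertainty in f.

∂f/∂d_o = (d_i/(d_o+d_i))² = 0.520;  ∂f/∂d_i = (d_o/(d_o+d_i))² = 0.0776
δf = √((∂f/∂d_o · δd_o)² + (∂f/∂d_i · δd_i)²) = √(0.702 + 0.0338) = 0.858 cm
f = 18.99 cm, so δf/f = 0.858/18.99 = 0.0452.

4.52%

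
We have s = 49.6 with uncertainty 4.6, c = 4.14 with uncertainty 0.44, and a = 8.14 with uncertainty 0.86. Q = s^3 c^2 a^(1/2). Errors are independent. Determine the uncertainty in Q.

2.11e+06

Since Q is a product/quotient, work with relative uncertainties:
  (3·δs/s)² = (3×0.0927)² = 0.0774;  (2·δc/c)² = (2×0.106)² = 0.0452;  (½·δa/a)² = (0.5×0.106)² = 0.00279
δQ/Q = √(0.125) = 0.354
Q = 5.97e+06, so δQ = 0.354 × 5.97e+06 = 2.11e+06.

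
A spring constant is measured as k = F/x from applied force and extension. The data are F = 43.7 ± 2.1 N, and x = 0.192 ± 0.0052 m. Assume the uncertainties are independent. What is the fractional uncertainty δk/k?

Since k is a product/quotient, work with relative uncertainties:
  (1·δF/F)² = (1×0.0481)² = 0.00231;  (-1·δx/x)² = (-1×0.0271)² = 0.000734
δk/k = √(0.00304) = 0.0552

0.0552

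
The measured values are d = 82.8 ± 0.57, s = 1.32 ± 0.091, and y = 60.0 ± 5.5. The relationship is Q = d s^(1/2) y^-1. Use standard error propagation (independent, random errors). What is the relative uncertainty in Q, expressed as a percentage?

9.82%

Q is a product of powers, so relative uncertainties combine in quadrature:
  (1·δd/d)² = (1×0.00688)² = 4.74e-05;  (½·δs/s)² = (0.5×0.0689)² = 0.00119;  (-1·δy/y)² = (-1×0.0917)² = 0.00840
δQ/Q = √(0.00964) = 0.0982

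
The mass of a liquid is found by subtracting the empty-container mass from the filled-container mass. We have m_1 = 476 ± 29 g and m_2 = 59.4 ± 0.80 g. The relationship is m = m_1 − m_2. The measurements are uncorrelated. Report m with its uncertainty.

Absolute uncertainties add in quadrature for a linear combination:
  (δm_1)² = 841;  (δm_2)² = 0.640
δm = √(842) = 29.0 g
m = 417 g.

417 ± 29.0 g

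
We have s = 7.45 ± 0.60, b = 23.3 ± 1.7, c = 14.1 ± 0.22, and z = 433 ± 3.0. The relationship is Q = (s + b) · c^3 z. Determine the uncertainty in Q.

Let u = s + b = 30.8. δu = √(δs² + δb²) = √(0.360 + 2.89) = 1.80, so δu/u = 0.0586.
Q is then a monomial in u, c, z:
δQ/Q = √((δu/u)² + (3·δc/c)² + (1·δz/z)²) = √(0.00344 + 0.00219 + 4.8e-05) = 0.0753
Q = 3.73e+07, so δQ = 0.0753 × 3.73e+07 = 2.81e+06.

2.81e+06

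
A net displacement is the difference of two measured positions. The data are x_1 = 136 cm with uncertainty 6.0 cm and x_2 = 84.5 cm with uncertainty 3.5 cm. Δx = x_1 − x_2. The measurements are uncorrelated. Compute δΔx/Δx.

0.135

Δx is a linear combination, so absolute uncertainties add in quadrature:
  (δx_1)² = 36.0;  (δx_2)² = 12.2
δΔx = √(48.2) = 6.95 cm
Δx = 51.5 cm, so δΔx/Δx = 6.95/51.5 = 0.135.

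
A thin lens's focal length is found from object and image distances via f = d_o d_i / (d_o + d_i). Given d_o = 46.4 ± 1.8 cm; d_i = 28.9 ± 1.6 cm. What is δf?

0.663 cm

∂f/∂d_o = (d_i/(d_o+d_i))² = 0.147;  ∂f/∂d_i = (d_o/(d_o+d_i))² = 0.380
δf = √((∂f/∂d_o · δd_o)² + (∂f/∂d_i · δd_i)²) = √(0.0703 + 0.369) = 0.663 cm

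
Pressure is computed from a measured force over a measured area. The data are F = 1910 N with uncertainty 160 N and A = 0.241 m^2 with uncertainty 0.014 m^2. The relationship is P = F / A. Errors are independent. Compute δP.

Products/powers → add relative errors in quadrature, weighted by exponent:
  (1·δF/F)² = (1×0.0838)² = 0.00702;  (-1·δA/A)² = (-1×0.0581)² = 0.00337
δP/P = √(0.0104) = 0.102
P = 7930 Pa, so δP = 0.102 × 7930 = 808 Pa.

808 Pa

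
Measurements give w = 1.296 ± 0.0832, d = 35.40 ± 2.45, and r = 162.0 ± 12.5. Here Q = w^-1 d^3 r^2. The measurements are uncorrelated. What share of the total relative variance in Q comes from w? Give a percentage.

5.80%

(δQ/Q)² = (-1·δw/w)² + (3·δd/d)² + (2·δr/r)²
  w term: (-1×0.0642)² = 0.00412
  d term: (3×0.0692)² = 0.0431
  r term: (2×0.0772)² = 0.0238
Total = 0.0710. Share from w = 0.00412/0.0710 = 0.0580.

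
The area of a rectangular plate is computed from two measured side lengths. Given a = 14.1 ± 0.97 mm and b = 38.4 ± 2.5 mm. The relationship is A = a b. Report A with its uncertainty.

Each factor contributes (exponent × relative error)² to (δA/A)²:
  (1·δa/a)² = (1×0.0688)² = 0.00473;  (1·δb/b)² = (1×0.0651)² = 0.00424
δA/A = √(0.00897) = 0.0947
A = 541 mm^2, so δA = 0.0947 × 541 = 51.3 mm^2.

541 ± 51.3 mm^2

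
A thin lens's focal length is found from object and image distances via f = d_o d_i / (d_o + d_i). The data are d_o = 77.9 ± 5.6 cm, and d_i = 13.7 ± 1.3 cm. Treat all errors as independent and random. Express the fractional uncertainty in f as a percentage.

8.14%

∂f/∂d_o = (d_i/(d_o+d_i))² = 0.0224;  ∂f/∂d_i = (d_o/(d_o+d_i))² = 0.723
δf = √((∂f/∂d_o · δd_o)² + (∂f/∂d_i · δd_i)²) = √(0.0157 + 0.884) = 0.949 cm
f = 11.7 cm, so δf/f = 0.949/11.7 = 0.0814.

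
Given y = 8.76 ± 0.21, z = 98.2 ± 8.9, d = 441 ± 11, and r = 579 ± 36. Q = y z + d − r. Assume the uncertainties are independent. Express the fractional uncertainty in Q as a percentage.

Let p = y·z = 860. δp/p = √((1·δy/y)² + (1·δz/z)²) = √(0.000575 + 0.00821) = 0.0937, so δp = 80.6.
Q = p + d − r: δQ = √(δp² + δd² + δr²) = √(6500 + 121 + 1300) = 89.0
Q = 722, so δQ/Q = 89.0/722 = 0.123.

12.3%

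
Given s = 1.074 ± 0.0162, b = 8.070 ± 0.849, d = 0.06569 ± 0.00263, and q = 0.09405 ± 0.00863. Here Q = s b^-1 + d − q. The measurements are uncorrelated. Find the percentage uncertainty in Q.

16.0%

Let p = s·b^-1 = 0.1331. δp/p = √((1·δs/s)² + (-1·δb/b)²) = √(0.000228 + 0.0111) = 0.106, so δp = 0.0141.
Q = p + d − q: δQ = √(δp² + δd² + δq²) = √(0.000200 + 6.92e-06 + 7.45e-05) = 0.0168
Q = 0.1047, so δQ/Q = 0.0168/0.1047 = 0.160.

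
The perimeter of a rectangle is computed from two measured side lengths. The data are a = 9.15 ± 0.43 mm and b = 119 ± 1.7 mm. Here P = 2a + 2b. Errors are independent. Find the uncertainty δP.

3.51 mm

P is a linear combination, so absolute uncertainties add in quadrature:
  (2·δa)² = 0.740;  (2·δb)² = 11.6
δP = √(12.3) = 3.51 mm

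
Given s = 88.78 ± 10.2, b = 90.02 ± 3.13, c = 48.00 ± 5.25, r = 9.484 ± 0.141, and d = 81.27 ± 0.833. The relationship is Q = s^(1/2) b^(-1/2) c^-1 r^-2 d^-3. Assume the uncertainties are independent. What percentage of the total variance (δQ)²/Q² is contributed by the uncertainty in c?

68.8%

(δQ/Q)² = (½·δs/s)² + (−½·δb/b)² + (-1·δc/c)² + (-2·δr/r)² + (-3·δd/d)²
  s term: (0.5×0.115)² = 0.00330
  b term: (-0.5×0.0348)² = 0.000302
  c term: (-1×0.109)² = 0.0120
  r term: (-2×0.0149)² = 0.000884
  d term: (-3×0.0102)² = 0.000946
Total = 0.0174. Share from c = 0.0120/0.0174 = 0.688.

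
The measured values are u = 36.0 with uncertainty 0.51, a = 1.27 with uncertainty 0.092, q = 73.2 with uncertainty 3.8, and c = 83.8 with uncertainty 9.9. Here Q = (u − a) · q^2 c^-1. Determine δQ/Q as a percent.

Let w = u − a = 34.7. δw = √(δu² + δa²) = √(0.260 + 0.00846) = 0.518, so δw/w = 0.0149.
Q is then a monomial in w, q, c:
δQ/Q = √((δw/w)² + (2·δq/q)² + (-1·δc/c)²) = √(0.000223 + 0.0108 + 0.0140) = 0.158

15.8%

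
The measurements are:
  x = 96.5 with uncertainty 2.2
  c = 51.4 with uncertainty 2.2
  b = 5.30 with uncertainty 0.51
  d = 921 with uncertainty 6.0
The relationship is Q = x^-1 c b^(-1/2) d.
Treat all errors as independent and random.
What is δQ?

Since Q is a product/quotient, work with relative uncertainties:
  (-1·δx/x)² = (-1×0.0228)² = 0.000520;  (1·δc/c)² = (1×0.0428)² = 0.00183;  (−½·δb/b)² = (-0.5×0.0962)² = 0.00231;  (1·δd/d)² = (1×0.00651)² = 4.24e-05
δQ/Q = √(0.00471) = 0.0686
Q = 213, so δQ = 0.0686 × 213 = 14.6.

14.6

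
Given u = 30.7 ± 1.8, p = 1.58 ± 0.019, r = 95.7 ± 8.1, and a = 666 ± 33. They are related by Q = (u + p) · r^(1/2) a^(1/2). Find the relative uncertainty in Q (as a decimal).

0.0743

Let w = u + p = 32.3. δw = √(δu² + δp²) = √(3.24 + 0.000361) = 1.80, so δw/w = 0.0558.
Q is then a monomial in w, r, a:
δQ/Q = √((δw/w)² + (½·δr/r)² + (½·δa/a)²) = √(0.00311 + 0.00179 + 0.000614) = 0.0743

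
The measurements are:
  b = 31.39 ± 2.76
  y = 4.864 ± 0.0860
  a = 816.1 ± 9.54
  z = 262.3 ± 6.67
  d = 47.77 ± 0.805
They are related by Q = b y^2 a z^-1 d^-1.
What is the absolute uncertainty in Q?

4.85

For a monomial Q ∝ b, y^2, a, z^-1, d^-1, fractional errors add in quadrature:
  (1·δb/b)² = (1×0.0879)² = 0.00773;  (2·δy/y)² = (2×0.0177)² = 0.00125;  (1·δa/a)² = (1×0.0117)² = 0.000137;  (-1·δz/z)² = (-1×0.0254)² = 0.000647;  (-1·δd/d)² = (-1×0.0169)² = 0.000284
δQ/Q = √(0.0100) = 0.100
Q = 48.37, so δQ = 0.100 × 48.37 = 4.85.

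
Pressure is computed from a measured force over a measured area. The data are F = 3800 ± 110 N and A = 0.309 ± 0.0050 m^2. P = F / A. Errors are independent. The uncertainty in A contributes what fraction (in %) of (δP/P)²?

23.8%

(δP/P)² = (1·δF/F)² + (-1·δA/A)²
  F term: (1×0.0289)² = 0.000838
  A term: (-1×0.0162)² = 0.000262
Total = 0.00110. Share from A = 0.000262/0.00110 = 0.238.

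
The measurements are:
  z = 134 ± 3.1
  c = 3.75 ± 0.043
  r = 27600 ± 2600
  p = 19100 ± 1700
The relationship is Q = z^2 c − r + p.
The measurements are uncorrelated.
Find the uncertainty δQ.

Let w = z^2·c = 67300. δw/w = √((2·δz/z)² + (1·δc/c)²) = √(0.00214 + 0.000131) = 0.0477, so δw = 3210.
Q = w − r + p: δQ = √(δw² + δr² + δp²) = √(1.03e+07 + 6.76e+06 + 2.89e+06) = 4470

4470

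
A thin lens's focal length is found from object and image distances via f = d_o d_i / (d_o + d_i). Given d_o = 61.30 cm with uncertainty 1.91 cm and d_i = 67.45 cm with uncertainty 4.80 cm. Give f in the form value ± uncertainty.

∂f/∂d_o = (d_i/(d_o+d_i))² = 0.274;  ∂f/∂d_i = (d_o/(d_o+d_i))² = 0.227
δf = √((∂f/∂d_o · δd_o)² + (∂f/∂d_i · δd_i)²) = √(0.275 + 1.18) = 1.21 cm
f = 32.11 cm.

32.11 ± 1.21 cm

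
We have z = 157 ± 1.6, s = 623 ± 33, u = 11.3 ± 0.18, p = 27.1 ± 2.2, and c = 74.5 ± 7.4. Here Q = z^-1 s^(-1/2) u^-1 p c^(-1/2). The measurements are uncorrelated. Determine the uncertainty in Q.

7.13e-06

Relative error in a monomial: (δQ/Q)² = Σ (nᵢ · δxᵢ/xᵢ)².
  (-1·δz/z)² = (-1×0.0102)² = 0.000104;  (−½·δs/s)² = (-0.5×0.0530)² = 0.000701;  (-1·δu/u)² = (-1×0.0159)² = 0.000254;  (1·δp/p)² = (1×0.0812)² = 0.00659;  (−½·δc/c)² = (-0.5×0.0993)² = 0.00247
δQ/Q = √(0.0101) = 0.101
Q = 7.09e-05, so δQ = 0.101 × 7.09e-05 = 7.13e-06.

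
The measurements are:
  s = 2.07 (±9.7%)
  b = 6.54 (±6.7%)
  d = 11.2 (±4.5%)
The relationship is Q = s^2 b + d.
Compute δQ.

5.77

Let p = s^2·b = 28.0. δp/p = √((2·δs/s)² + (1·δb/b)²) = √(0.0376 + 0.00449) = 0.205, so δp = 5.75.
Q = p + d: δQ = √(δp² + δd²) = √(33.1 + 0.254) = 5.77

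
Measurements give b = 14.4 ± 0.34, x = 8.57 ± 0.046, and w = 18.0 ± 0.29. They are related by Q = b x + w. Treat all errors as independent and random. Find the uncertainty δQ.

Let p = b·x = 123. δp/p = √((1·δb/b)² + (1·δx/x)²) = √(0.000557 + 2.88e-05) = 0.0242, so δp = 2.99.
Q = p + w: δQ = √(δp² + δw²) = √(8.93 + 0.0841) = 3.00

3.00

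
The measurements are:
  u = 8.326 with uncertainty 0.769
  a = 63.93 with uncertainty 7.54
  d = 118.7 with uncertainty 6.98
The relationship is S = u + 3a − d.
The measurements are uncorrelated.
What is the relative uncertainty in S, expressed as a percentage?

29.1%

Absolute uncertainties add in quadrature for a linear combination:
  (δu)² = 0.591;  (3·δa)² = 512;  (δd)² = 48.7
δS = √(561) = 23.7
S = 81.42, so δS/S = 23.7/81.42 = 0.291.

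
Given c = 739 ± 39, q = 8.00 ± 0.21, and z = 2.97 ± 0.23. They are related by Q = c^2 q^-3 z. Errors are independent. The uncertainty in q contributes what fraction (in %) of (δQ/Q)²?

26.6%

(δQ/Q)² = (2·δc/c)² + (-3·δq/q)² + (1·δz/z)²
  c term: (2×0.0528)² = 0.0111
  q term: (-3×0.0262)² = 0.00620
  z term: (1×0.0774)² = 0.00600
Total = 0.0233. Share from q = 0.00620/0.0233 = 0.266.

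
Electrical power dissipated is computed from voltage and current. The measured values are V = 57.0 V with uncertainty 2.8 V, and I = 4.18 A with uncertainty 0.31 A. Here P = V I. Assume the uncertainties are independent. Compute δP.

21.2 W

For a monomial P ∝ V, I, fractional errors add in quadrature:
  (1·δV/V)² = (1×0.0491)² = 0.00241;  (1·δI/I)² = (1×0.0742)² = 0.00550
δP/P = √(0.00791) = 0.0890
P = 238 W, so δP = 0.0890 × 238 = 21.2 W.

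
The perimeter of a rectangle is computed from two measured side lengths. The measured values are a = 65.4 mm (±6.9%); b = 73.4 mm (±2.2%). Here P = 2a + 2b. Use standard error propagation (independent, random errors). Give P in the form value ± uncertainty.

Sums and differences: (δP)² = Σ (cᵢ δxᵢ)².
  (2·δa)² = 81.5;  (2·δb)² = 10.4
δP = √(91.9) = 9.59 mm
P = 278 mm.

278 ± 9.59 mm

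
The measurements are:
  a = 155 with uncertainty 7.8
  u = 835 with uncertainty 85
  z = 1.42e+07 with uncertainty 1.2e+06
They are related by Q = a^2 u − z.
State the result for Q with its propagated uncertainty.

(5.86 ± 3.11) × 10^6

Let p = a^2·u = 2.01e+07. δp/p = √((2·δa/a)² + (1·δu/u)²) = √(0.0101 + 0.0104) = 0.143, so δp = 2.87e+06.
Q = p − z: δQ = √(δp² + δz²) = √(8.25e+12 + 1.44e+12) = 3.11e+06
Q = 5.86e+06.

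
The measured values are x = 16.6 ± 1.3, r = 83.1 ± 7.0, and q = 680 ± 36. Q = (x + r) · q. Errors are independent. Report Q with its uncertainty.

Let u = x + r = 99.7. δu = √(δx² + δr²) = √(1.69 + 49.0) = 7.12, so δu/u = 0.0714.
Q is then a monomial in u, q:
δQ/Q = √((δu/u)² + (1·δq/q)²) = √(0.00510 + 0.00280) = 0.0889
Q = 67800, so δQ = 0.0889 × 67800 = 6030.

67800 ± 6030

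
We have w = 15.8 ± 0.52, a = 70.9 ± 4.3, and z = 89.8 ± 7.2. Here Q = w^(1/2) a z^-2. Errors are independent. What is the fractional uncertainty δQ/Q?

Q is a product of powers, so relative uncertainties combine in quadrature:
  (½·δw/w)² = (0.5×0.0329)² = 0.000271;  (1·δa/a)² = (1×0.0606)² = 0.00368;  (-2·δz/z)² = (-2×0.0802)² = 0.0257
δQ/Q = √(0.0297) = 0.172

0.172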